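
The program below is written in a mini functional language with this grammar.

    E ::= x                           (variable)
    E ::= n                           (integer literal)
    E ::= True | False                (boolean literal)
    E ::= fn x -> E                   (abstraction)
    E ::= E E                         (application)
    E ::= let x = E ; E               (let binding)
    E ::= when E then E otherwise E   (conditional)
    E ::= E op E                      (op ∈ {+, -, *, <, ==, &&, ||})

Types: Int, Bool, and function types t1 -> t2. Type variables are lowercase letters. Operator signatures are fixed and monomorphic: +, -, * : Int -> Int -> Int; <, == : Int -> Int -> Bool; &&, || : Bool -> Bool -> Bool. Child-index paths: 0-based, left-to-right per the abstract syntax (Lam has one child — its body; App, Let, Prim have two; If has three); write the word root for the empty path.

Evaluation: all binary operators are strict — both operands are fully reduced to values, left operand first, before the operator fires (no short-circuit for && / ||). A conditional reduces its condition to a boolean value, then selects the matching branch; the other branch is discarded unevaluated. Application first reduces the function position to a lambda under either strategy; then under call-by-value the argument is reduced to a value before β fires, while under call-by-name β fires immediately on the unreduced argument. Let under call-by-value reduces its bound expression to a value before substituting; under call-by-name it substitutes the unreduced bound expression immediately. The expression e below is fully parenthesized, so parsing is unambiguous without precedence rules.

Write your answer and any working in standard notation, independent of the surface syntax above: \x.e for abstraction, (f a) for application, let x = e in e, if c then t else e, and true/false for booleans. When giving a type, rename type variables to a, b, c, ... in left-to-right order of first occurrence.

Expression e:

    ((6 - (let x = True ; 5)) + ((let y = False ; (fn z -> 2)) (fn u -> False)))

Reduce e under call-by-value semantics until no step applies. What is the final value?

Answer: 3

Working:
step 0: ((6 - (let x = true in 5)) + ((let y = false in (\z.2)) (\u.false)))
step 1: [let@0.1] ((6 - 5) + ((let y = false in (\z.2)) (\u.false)))
step 2: [delta@0] (1 + ((let y = false in (\z.2)) (\u.false)))
step 3: [let@1.0] (1 + ((\z.2) (\u.false)))
step 4: [beta@1] (1 + 2)
step 5: [delta@root] 3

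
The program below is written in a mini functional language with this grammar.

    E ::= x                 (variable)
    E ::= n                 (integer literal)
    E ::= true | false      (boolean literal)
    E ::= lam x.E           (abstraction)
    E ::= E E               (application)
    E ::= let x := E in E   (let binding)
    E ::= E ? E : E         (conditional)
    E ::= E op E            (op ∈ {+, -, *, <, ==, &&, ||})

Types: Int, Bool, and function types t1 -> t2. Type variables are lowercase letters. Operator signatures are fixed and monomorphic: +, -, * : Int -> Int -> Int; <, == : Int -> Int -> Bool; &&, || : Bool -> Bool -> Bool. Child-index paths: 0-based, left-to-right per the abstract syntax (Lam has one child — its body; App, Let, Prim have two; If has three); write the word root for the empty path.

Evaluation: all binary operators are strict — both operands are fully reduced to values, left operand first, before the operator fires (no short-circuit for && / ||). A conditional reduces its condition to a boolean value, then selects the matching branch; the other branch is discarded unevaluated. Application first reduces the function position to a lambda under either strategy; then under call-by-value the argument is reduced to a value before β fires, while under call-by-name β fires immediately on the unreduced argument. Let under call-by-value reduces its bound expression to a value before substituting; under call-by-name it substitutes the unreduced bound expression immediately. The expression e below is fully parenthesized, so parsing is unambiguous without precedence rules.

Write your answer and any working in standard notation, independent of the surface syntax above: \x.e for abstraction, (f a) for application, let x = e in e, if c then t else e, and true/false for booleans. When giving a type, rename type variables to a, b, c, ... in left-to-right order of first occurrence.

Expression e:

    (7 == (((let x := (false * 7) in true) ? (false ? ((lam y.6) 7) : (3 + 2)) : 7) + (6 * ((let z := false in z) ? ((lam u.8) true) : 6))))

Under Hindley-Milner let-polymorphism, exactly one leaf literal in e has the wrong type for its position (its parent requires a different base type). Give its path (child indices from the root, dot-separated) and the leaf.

Answer: 1.0.0.0.0 : false

Derivation:
  unify Int ~ Int
  unify Bool ~ Int
  FAIL: mismatch Bool ~ Int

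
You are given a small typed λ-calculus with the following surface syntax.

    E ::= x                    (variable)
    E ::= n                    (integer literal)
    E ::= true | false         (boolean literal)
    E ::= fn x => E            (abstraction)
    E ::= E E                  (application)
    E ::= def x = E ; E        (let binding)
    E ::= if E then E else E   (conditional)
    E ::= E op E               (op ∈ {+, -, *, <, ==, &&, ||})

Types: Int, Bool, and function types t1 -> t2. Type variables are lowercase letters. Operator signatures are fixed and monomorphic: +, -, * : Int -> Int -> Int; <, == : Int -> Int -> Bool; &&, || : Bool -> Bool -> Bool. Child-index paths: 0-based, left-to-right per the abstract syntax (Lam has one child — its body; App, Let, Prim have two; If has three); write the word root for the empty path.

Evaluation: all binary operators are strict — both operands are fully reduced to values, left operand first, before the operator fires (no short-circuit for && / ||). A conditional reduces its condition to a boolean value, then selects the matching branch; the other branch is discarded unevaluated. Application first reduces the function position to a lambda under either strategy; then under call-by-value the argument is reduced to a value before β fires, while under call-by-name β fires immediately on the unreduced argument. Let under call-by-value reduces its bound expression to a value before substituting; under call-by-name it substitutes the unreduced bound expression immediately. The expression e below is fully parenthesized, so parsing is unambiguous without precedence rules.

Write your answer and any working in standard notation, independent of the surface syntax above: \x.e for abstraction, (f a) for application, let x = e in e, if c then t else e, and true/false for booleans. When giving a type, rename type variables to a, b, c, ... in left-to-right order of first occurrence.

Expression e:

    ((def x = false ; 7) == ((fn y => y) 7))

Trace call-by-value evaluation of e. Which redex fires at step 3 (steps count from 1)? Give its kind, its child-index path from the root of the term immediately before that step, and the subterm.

Trace:
step 0: ((let x = false in 7) == ((\y.y) 7))
step 1: [let@0] (7 == ((\y.y) 7))
step 2: [beta@1] (7 == 7)
step 3: [delta@root] true

Answer: delta at root : (7 == 7)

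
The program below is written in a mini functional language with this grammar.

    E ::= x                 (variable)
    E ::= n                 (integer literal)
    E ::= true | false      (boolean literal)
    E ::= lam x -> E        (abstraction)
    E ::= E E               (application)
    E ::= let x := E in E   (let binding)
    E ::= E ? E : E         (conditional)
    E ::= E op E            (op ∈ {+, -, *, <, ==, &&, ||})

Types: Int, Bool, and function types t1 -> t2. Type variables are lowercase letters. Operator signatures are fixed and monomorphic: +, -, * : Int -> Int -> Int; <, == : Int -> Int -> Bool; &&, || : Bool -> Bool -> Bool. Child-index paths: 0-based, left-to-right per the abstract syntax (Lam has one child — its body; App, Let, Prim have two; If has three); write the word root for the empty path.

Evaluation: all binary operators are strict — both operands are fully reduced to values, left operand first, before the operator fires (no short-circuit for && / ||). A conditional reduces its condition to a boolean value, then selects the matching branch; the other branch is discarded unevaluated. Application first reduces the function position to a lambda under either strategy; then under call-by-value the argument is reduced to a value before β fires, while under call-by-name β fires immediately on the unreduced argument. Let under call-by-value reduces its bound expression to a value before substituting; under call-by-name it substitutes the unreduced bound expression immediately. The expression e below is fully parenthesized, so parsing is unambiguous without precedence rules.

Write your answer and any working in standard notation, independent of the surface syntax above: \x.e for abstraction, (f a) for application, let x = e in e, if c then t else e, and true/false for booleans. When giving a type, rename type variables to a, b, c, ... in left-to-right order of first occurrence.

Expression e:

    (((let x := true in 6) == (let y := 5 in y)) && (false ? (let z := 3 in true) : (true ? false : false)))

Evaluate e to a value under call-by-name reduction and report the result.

Answer: false

Working:
step 0: (((let x = true in 6) == (let y = 5 in y)) && (if false then (let z = 3 in true) else (if true then false else false)))
step 1: [let@0.0] ((6 == (let y = 5 in y)) && (if false then (let z = 3 in true) else (if true then false else false)))
step 2: [let@0.1] ((6 == 5) && (if false then (let z = 3 in true) else (if true then false else false)))
step 3: [delta@0] (false && (if false then (let z = 3 in true) else (if true then false else false)))
step 4: [if@1] (false && (if true then false else false))
step 5: [if@1] (false && false)
step 6: [delta@root] false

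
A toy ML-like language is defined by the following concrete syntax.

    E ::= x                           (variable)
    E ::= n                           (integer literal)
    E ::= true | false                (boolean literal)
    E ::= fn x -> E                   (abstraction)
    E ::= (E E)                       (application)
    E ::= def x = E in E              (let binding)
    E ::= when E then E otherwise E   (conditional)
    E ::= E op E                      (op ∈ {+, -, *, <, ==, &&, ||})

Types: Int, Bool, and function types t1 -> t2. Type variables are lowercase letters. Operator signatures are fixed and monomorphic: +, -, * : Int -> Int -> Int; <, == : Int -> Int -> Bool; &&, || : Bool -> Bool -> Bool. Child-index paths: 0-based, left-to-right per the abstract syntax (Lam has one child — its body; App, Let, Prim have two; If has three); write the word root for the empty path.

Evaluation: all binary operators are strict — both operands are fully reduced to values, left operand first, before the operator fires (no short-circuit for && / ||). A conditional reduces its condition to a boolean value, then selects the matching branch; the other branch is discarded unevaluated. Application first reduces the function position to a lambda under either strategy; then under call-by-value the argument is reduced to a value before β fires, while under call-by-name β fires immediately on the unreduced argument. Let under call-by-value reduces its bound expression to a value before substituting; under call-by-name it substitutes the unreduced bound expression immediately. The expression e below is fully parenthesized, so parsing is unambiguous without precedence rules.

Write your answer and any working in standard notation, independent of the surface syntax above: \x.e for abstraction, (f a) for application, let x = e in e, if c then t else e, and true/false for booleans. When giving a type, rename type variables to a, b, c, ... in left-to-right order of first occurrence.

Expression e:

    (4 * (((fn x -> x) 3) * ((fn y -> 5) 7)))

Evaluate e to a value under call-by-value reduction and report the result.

Trace:
step 0: (4 * (((\x.x) 3) * ((\y.5) 7)))
step 1: [beta@1.0] (4 * (3 * ((\y.5) 7)))
step 2: [beta@1.1] (4 * (3 * 5))
step 3: [delta@1] (4 * 15)
step 4: [delta@root] 60

Answer: 60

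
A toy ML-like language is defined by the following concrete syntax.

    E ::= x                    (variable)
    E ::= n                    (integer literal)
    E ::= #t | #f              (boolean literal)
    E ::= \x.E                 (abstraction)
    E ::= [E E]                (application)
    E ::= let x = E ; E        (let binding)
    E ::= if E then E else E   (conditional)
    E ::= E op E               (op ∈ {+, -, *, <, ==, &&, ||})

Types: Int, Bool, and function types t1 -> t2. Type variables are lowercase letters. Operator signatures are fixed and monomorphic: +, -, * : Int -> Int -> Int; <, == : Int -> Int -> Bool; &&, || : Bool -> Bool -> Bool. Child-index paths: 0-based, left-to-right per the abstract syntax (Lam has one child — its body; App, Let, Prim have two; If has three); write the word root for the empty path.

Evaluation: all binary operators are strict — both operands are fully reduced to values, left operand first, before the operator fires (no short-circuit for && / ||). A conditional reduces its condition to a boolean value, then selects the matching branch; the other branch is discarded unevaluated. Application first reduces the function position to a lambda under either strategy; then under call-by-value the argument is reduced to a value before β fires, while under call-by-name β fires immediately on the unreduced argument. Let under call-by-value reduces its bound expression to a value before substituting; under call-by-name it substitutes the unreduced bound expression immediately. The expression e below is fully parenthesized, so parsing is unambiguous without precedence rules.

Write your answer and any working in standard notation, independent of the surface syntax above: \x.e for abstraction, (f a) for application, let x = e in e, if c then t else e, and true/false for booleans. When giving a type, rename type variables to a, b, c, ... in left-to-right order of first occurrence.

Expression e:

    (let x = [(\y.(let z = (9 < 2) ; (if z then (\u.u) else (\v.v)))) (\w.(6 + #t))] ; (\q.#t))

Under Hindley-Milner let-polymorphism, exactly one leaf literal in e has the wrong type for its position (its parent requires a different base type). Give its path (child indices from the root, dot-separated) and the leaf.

Trace:
  unify Int ~ Int
  unify Int ~ Int
let z : Bool
z : Bool
  unify Bool ~ Bool
u : b
\u._ : b -> b
v : c
\v._ : c -> c
  unify b -> b ~ c -> c
  unify b ~ c
  unify c ~ c
\y._ : a -> c -> c
  unify Int ~ Int
  unify Bool ~ Int
  FAIL: mismatch Bool ~ Int

Answer: 0.1.0.1 : true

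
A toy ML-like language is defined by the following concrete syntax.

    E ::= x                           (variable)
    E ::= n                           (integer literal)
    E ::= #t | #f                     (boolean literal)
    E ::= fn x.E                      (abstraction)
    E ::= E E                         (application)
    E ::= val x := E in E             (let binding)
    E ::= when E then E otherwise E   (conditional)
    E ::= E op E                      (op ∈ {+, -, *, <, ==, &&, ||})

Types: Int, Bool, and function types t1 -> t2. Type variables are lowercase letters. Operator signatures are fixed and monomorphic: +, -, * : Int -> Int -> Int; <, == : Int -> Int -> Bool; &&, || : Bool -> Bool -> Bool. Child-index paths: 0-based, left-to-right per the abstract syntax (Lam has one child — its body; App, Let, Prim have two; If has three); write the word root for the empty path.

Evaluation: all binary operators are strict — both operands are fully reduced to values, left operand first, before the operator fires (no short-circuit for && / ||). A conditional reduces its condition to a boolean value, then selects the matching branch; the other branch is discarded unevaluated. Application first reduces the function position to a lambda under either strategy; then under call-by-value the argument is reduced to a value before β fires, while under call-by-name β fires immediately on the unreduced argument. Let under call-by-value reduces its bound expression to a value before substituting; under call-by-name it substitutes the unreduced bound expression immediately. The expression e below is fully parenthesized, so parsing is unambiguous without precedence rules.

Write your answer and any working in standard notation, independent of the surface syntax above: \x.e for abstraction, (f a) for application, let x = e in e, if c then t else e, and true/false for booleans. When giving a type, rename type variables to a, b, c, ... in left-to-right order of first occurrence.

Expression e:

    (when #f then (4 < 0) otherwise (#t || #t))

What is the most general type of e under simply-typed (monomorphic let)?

Working:
  unify Bool ~ Bool
  unify Int ~ Int
  unify Int ~ Int
  unify Bool ~ Bool
  unify Bool ~ Bool
  unify Bool ~ Bool

Answer: Bool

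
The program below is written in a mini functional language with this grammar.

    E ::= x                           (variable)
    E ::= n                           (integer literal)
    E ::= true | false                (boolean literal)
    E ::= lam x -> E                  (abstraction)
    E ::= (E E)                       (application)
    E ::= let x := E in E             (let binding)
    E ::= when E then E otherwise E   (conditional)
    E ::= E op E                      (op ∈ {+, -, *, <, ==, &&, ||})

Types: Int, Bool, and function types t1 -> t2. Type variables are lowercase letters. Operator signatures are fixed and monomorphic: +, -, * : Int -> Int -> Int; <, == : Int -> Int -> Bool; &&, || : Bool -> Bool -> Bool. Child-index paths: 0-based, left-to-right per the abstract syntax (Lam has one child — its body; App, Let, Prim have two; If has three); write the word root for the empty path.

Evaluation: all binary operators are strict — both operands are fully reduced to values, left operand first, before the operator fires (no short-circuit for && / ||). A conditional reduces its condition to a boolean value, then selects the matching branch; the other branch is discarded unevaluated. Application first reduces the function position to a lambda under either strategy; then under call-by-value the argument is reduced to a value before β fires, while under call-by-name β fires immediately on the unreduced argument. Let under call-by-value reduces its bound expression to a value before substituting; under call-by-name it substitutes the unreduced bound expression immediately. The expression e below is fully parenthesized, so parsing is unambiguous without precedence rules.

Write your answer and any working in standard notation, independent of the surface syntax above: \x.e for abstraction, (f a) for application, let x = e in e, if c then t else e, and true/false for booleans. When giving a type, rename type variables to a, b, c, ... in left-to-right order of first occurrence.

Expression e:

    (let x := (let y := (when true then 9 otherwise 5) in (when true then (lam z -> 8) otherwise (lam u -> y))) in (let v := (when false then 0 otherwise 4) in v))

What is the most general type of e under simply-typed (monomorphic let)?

Answer: Int

Working:
  unify Bool ~ Bool
  unify Int ~ Int
let y : Int
  unify Bool ~ Bool
\z._ : a -> Int
y : Int
\u._ : b -> Int
  unify a -> Int ~ b -> Int
  unify a ~ b
  unify Int ~ Int
let x : b -> Int
  unify Bool ~ Bool
  unify Int ~ Int
let v : Int
v : Int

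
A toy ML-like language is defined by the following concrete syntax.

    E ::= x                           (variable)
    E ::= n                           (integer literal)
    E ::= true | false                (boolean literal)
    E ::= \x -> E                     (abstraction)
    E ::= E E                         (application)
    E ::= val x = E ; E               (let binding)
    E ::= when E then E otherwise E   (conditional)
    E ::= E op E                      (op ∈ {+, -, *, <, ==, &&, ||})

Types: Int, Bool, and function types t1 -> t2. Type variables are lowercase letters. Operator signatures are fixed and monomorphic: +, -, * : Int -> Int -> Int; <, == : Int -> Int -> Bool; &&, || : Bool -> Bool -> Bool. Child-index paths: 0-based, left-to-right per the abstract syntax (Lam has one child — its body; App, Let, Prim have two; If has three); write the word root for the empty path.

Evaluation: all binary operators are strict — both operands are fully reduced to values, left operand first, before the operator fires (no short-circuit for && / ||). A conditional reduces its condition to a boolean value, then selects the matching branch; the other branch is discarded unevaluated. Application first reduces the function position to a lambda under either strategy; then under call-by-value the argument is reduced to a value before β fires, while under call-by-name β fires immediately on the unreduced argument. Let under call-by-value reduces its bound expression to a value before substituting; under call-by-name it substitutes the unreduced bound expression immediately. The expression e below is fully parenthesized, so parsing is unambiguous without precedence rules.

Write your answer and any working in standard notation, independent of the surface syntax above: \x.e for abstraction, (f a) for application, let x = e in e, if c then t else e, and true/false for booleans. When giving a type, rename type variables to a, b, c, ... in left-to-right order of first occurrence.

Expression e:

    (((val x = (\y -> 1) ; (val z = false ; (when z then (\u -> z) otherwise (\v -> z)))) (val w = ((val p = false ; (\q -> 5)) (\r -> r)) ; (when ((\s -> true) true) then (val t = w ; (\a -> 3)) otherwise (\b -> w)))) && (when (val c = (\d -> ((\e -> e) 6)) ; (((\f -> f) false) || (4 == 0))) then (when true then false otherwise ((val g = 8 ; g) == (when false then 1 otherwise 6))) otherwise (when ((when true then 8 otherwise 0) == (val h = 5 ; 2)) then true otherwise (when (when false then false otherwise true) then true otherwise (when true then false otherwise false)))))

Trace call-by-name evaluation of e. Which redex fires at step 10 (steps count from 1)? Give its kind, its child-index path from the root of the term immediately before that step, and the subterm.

Answer: if at 1.0.0 : (if true then 8 else 0)

Derivation:
step 0: (((let x = (\y.1) in (let z = false in (if z then (\u.z) else (\v.z)))) (let w = ((let p = false in (\q.5)) (\r.r)) in (if ((\s.true) true) then (let t = w in (\a.3)) else (\b.w)))) && (if (let c = (\d.((\e.e) 6)) in (((\f.f) false) || (4 == 0))) then (if true then false else ((let g = 8 in g) == (if false then 1 else 6))) else (if ((if true then 8 else 0) == (let h = 5 in 2)) then true else (if (if false then false else true) then true else (if true then false else false)))))
step 1: [let@0.0] (((let z = false in (if z then (\u.z) else (\v.z))) (let w = ((let p = false in (\q.5)) (\r.r)) in (if ((\s.true) true) then (let t = w in (\a.3)) else (\b.w)))) && (if (let c = (\d.((\e.e) 6)) in (((\f.f) false) || (4 == 0))) then (if true then false else ((let g = 8 in g) == (if false then 1 else 6))) else (if ((if true then 8 else 0) == (let h = 5 in 2)) then true else (if (if false then false else true) then true else (if true then false else false)))))
step 2: [let@0.0] (((if false then (\u.false) else (\v.false)) (let w = ((let p = false in (\q.5)) (\r.r)) in (if ((\s.true) true) then (let t = w in (\a.3)) else (\b.w)))) && (if (let c = (\d.((\e.e) 6)) in (((\f.f) false) || (4 == 0))) then (if true then false else ((let g = 8 in g) == (if false then 1 else 6))) else (if ((if true then 8 else 0) == (let h = 5 in 2)) then true else (if (if false then false else true) then true else (if true then false else false)))))
step 3: [if@0.0] (((\v.false) (let w = ((let p = false in (\q.5)) (\r.r)) in (if ((\s.true) true) then (let t = w in (\a.3)) else (\b.w)))) && (if (let c = (\d.((\e.e) 6)) in (((\f.f) false) || (4 == 0))) then (if true then false else ((let g = 8 in g) == (if false then 1 else 6))) else (if ((if true then 8 else 0) == (let h = 5 in 2)) then true else (if (if false then false else true) then true else (if true then false else false)))))
step 4: [beta@0] (false && (if (let c = (\d.((\e.e) 6)) in (((\f.f) false) || (4 == 0))) then (if true then false else ((let g = 8 in g) == (if false then 1 else 6))) else (if ((if true then 8 else 0) == (let h = 5 in 2)) then true else (if (if false then false else true) then true else (if true then false else false)))))
step 5: [let@1.0] (false && (if (((\f.f) false) || (4 == 0)) then (if true then false else ((let g = 8 in g) == (if false then 1 else 6))) else (if ((if true then 8 else 0) == (let h = 5 in 2)) then true else (if (if false then false else true) then true else (if true then false else false)))))
step 6: [beta@1.0.0] (false && (if (false || (4 == 0)) then (if true then false else ((let g = 8 in g) == (if false then 1 else 6))) else (if ((if true then 8 else 0) == (let h = 5 in 2)) then true else (if (if false then false else true) then true else (if true then false else false)))))
step 7: [delta@1.0.1] (false && (if (false || false) then (if true then false else ((let g = 8 in g) == (if false then 1 else 6))) else (if ((if true then 8 else 0) == (let h = 5 in 2)) then true else (if (if false then false else true) then true else (if true then false else false)))))
step 8: [delta@1.0] (false && (if false then (if true then false else ((let g = 8 in g) == (if false then 1 else 6))) else (if ((if true then 8 else 0) == (let h = 5 in 2)) then true else (if (if false then false else true) then true else (if true then false else false)))))
step 9: [if@1] (false && (if ((if true then 8 else 0) == (let h = 5 in 2)) then true else (if (if false then false else true) then true else (if true then false else false))))
step 10: [if@1.0.0] (false && (if (8 == (let h = 5 in 2)) then true else (if (if false then false else true) then true else (if true then false else false))))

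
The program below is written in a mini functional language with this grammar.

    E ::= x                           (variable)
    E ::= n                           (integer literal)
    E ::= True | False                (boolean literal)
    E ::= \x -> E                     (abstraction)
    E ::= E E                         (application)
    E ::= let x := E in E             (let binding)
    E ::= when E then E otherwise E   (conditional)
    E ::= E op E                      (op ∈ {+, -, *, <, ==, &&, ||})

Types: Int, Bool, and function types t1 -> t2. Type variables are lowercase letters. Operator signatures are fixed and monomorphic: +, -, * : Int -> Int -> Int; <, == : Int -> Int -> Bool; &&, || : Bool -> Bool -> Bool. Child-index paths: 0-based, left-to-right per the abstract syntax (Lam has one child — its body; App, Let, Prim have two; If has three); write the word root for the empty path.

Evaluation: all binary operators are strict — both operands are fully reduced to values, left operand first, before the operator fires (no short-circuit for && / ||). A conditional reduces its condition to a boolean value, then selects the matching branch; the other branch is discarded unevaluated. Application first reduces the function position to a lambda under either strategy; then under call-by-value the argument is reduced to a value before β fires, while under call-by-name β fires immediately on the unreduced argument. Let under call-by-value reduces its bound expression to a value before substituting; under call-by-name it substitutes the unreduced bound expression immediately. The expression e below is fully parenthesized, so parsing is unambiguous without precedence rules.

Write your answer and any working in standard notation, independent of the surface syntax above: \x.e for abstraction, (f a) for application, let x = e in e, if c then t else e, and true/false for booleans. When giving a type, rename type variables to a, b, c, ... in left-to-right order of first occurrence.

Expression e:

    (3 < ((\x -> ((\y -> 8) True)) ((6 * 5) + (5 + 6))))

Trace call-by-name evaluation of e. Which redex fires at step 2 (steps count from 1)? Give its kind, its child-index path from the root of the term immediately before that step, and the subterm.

Derivation:
step 0: (3 < ((\x.((\y.8) true)) ((6 * 5) + (5 + 6))))
step 1: [beta@1] (3 < ((\y.8) true))
step 2: [beta@1] (3 < 8)

Answer: beta at 1 : ((\y.8) true)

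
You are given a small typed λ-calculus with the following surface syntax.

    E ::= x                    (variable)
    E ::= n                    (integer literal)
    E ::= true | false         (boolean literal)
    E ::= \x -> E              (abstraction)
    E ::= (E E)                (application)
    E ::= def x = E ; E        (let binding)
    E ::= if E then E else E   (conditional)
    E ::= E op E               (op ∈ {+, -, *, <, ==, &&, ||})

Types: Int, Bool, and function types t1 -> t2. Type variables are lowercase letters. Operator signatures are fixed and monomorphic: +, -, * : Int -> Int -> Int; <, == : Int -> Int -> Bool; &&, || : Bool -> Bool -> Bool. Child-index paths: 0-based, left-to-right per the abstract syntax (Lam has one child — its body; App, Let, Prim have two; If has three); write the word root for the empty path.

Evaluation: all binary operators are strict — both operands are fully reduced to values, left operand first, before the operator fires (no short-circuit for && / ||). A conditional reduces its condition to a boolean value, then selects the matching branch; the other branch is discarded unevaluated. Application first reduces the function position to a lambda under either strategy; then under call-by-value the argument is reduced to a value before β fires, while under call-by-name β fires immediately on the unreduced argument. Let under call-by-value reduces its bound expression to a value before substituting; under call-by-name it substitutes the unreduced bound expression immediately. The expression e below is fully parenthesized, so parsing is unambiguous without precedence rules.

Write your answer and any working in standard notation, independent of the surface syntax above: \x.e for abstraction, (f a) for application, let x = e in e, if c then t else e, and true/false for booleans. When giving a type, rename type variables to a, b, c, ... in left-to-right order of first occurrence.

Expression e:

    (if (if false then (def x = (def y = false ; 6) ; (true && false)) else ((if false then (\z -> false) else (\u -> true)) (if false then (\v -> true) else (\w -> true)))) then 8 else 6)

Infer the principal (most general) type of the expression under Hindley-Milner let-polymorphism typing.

Answer: Int

Derivation:
  unify Bool ~ Bool
let y : Bool
let x : Int
  unify Bool ~ Bool
  unify Bool ~ Bool
  unify Bool ~ Bool
\z._ : a -> Bool
\u._ : b -> Bool
  unify a -> Bool ~ b -> Bool
  unify a ~ b
  unify Bool ~ Bool
  unify Bool ~ Bool
\v._ : c -> Bool
\w._ : d -> Bool
  unify c -> Bool ~ d -> Bool
  unify c ~ d
  unify Bool ~ Bool
  unify b -> Bool ~ (d -> Bool) -> e
  unify b ~ d -> Bool
  unify Bool ~ e
_ _ : Bool
  unify Bool ~ Bool
  unify Bool ~ Bool
  unify Int ~ Int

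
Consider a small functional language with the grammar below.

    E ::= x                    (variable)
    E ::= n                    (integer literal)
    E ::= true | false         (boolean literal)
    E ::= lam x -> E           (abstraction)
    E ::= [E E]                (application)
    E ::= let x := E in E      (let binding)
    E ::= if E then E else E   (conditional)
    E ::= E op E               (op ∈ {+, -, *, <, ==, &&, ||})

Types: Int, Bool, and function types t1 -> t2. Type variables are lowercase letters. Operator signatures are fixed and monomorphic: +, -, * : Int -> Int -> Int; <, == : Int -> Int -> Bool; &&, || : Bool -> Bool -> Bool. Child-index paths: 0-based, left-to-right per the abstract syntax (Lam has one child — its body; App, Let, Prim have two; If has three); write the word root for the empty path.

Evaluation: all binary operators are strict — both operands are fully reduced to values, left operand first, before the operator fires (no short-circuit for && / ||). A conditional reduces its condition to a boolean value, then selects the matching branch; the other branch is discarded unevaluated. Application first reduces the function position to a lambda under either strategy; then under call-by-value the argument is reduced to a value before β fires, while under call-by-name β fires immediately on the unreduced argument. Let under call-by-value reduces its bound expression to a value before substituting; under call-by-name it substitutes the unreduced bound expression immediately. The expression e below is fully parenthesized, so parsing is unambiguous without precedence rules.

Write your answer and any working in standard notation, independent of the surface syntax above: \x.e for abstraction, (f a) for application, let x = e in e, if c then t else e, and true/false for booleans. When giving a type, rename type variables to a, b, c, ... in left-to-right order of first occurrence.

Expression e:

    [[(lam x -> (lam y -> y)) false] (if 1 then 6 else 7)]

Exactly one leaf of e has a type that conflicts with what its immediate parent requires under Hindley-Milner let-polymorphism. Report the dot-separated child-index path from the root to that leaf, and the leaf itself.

Trace:
y : b
\y._ : b -> b
\x._ : a -> b -> b
  unify a -> b -> b ~ Bool -> c
  unify a ~ Bool
  unify b -> b ~ c
_ _ : b -> b
  unify Int ~ Bool
  FAIL: mismatch Int ~ Bool

Answer: 1.0 : 1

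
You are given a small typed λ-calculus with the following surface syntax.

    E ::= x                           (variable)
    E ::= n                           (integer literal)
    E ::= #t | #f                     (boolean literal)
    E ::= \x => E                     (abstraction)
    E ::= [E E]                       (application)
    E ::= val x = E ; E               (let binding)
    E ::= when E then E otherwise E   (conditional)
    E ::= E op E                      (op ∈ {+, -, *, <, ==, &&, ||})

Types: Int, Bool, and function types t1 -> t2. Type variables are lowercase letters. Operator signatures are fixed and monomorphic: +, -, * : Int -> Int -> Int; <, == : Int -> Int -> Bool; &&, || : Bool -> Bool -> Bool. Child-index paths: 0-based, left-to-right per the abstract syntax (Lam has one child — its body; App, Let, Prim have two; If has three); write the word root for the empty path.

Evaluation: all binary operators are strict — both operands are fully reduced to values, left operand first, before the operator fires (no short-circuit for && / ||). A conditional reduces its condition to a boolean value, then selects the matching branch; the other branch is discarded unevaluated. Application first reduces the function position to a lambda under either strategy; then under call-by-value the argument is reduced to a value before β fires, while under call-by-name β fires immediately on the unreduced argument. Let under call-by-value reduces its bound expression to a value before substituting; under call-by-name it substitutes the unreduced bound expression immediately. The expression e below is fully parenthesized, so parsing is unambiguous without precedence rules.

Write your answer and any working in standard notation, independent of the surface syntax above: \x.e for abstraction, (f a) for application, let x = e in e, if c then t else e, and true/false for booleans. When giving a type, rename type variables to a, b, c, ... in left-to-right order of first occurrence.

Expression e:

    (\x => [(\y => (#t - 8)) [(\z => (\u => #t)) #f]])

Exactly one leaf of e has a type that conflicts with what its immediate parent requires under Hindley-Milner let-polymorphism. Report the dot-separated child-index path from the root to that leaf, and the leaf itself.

Working:
  unify Bool ~ Int
  FAIL: mismatch Bool ~ Int

Answer: 0.0.0.0 : true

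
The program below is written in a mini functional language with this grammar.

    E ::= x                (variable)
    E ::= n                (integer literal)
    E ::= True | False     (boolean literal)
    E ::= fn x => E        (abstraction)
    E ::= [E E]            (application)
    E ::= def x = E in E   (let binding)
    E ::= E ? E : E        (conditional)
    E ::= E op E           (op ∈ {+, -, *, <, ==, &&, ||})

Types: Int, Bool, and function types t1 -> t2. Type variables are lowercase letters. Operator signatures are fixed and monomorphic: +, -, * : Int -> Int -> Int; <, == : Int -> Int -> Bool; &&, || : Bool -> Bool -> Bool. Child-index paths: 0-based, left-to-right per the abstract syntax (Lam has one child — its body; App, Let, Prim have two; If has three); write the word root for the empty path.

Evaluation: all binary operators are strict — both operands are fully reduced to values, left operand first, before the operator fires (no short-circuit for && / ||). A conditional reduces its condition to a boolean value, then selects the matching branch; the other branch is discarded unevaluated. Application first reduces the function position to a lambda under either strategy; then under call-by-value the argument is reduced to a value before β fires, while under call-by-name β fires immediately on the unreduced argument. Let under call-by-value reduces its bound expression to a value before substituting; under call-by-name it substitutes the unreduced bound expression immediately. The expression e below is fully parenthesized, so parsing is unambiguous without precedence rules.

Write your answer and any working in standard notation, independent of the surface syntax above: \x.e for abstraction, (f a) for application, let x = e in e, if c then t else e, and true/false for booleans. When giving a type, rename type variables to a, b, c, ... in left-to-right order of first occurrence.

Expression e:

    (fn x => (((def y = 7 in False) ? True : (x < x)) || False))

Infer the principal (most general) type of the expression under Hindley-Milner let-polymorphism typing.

Working:
let y : Int
  unify Bool ~ Bool
x : a
  unify a ~ Int
x : Int
  unify Int ~ Int
  unify Bool ~ Bool
  unify Bool ~ Bool
  unify Bool ~ Bool
\x._ : Int -> Bool

Answer: Int -> Bool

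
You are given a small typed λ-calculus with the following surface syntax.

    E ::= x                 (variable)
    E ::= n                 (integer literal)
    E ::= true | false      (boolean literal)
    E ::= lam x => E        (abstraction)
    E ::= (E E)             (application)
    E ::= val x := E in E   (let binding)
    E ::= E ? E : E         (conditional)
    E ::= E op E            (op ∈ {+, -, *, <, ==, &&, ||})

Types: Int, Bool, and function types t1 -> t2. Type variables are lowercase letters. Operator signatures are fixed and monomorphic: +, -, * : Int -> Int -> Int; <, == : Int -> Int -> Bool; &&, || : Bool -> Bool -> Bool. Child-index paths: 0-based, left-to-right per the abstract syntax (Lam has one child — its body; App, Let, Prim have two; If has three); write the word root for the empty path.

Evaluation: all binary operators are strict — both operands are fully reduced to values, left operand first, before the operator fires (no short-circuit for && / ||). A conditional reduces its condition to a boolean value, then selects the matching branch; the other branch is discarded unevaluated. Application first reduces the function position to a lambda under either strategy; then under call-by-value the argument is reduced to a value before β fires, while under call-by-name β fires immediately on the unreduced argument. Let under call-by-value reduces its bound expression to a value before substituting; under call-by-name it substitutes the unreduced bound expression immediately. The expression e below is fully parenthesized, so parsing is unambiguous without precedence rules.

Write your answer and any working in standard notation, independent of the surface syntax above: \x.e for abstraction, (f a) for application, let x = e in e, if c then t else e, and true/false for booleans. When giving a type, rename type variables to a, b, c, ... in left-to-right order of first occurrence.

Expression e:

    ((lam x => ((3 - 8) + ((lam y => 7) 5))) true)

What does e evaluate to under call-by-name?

Answer: 2

Derivation:
step 0: ((\x.((3 - 8) + ((\y.7) 5))) true)
step 1: [beta@root] ((3 - 8) + ((\y.7) 5))
step 2: [delta@0] (-5 + ((\y.7) 5))
step 3: [beta@1] (-5 + 7)
step 4: [delta@root] 2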